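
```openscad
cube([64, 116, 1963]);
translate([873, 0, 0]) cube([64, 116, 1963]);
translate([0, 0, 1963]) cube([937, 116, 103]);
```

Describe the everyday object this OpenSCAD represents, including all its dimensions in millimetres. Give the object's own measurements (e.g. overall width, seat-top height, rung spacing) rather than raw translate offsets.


A door frame. The clear opening is 809 mm wide and 1963 mm high. Two 64 mm wide jambs, 116 mm deep, stand either side of the opening from the floor to the top of the opening. A 103 mm thick head sits across the top of both jambs, spanning the full outside width of the frame.


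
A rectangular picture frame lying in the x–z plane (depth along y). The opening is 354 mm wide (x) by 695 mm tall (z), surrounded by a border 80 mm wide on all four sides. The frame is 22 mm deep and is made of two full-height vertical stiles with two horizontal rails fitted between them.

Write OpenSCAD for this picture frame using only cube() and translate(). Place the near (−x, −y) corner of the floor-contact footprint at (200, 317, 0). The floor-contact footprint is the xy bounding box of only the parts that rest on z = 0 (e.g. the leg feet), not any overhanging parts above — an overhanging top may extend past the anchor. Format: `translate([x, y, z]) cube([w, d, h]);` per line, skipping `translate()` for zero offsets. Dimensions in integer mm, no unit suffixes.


translate([200, 317, 0]) cube([80, 22, 855]);
translate([634, 317, 0]) cube([80, 22, 855]);
translate([280, 317, 0]) cube([354, 22, 80]);
translate([280, 317, 775]) cube([354, 22, 80]);


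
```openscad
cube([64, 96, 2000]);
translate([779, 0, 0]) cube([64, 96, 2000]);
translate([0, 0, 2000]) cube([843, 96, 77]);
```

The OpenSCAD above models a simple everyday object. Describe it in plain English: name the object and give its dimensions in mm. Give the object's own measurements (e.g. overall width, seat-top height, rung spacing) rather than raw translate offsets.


A door frame. The clear opening is 715 mm wide and 2000 mm high. Two 64 mm wide jambs, 96 mm deep, stand either side of the opening from the floor to the top of the opening. A 77 mm thick head sits across the top of both jambs, spanning the full outside width of the frame.


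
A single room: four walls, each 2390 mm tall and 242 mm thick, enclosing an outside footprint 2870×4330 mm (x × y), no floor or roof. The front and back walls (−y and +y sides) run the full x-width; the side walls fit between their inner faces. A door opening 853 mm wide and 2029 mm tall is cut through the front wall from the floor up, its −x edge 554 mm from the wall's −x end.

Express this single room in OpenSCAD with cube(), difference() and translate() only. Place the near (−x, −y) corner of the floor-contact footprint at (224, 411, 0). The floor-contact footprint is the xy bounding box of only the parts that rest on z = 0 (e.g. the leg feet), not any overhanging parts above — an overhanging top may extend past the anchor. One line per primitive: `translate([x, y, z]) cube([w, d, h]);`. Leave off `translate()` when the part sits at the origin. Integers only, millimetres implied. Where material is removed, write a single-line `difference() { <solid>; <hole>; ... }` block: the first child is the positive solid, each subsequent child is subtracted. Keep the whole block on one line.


difference() { translate([224, 411, 0]) cube([2870, 242, 2390]); translate([778, 411, 0]) cube([853, 242, 2029]); }
translate([224, 4499, 0]) cube([2870, 242, 2390]);
translate([224, 653, 0]) cube([242, 3846, 2390]);
translate([2852, 653, 0]) cube([242, 3846, 2390]);


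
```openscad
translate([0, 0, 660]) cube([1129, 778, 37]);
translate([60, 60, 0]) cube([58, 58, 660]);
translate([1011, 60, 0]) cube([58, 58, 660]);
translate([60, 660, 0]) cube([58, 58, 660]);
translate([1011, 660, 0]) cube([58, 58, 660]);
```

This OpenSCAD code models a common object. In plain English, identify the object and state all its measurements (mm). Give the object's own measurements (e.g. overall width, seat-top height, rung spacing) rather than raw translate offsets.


A table: top 1129 mm (x) × 778 mm (y), 37 mm thick, upper face at z = 697 mm, on four 58×58 mm square legs, each inset 60 mm from the nearest pair of top edges from z = 0 to the bottom of the top.


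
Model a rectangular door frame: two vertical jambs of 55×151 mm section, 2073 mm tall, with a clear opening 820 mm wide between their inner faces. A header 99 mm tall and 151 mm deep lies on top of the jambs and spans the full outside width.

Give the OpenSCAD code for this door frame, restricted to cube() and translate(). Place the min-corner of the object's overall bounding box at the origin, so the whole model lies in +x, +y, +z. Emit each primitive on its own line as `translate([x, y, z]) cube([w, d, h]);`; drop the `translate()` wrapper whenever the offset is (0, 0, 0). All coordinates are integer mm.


cube([55, 151, 2073]);
translate([875, 0, 0]) cube([55, 151, 2073]);
translate([0, 0, 2073]) cube([930, 151, 99]);


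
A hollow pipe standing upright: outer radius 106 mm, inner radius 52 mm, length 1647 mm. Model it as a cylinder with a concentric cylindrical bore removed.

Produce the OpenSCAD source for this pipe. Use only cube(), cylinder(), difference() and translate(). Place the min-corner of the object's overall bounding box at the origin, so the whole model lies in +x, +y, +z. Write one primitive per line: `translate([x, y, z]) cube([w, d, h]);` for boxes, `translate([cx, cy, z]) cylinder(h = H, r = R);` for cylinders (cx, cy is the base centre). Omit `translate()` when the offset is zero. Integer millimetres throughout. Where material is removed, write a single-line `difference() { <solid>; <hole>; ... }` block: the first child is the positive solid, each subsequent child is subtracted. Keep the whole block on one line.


difference() { translate([106, 106, 0]) cylinder(h = 1647, r = 106); translate([106, 106, 0]) cylinder(h = 1647, r = 52); }


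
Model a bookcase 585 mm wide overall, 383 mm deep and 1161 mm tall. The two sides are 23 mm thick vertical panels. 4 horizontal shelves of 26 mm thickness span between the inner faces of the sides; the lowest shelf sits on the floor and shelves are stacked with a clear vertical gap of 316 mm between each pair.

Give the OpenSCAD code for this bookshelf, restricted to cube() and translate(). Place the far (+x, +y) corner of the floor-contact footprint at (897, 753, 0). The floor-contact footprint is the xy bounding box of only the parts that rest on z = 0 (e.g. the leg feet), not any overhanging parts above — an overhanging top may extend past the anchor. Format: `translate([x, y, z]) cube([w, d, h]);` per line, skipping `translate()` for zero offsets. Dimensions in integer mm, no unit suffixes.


translate([312, 370, 0]) cube([23, 383, 1161]);
translate([874, 370, 0]) cube([23, 383, 1161]);
translate([335, 370, 0]) cube([539, 383, 26]);
translate([335, 370, 342]) cube([539, 383, 26]);
translate([335, 370, 684]) cube([539, 383, 26]);
translate([335, 370, 1026]) cube([539, 383, 26]);


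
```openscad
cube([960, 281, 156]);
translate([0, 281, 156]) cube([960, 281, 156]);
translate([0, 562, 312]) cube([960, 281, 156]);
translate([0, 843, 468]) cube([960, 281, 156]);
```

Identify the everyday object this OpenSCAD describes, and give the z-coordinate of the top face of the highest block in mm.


A staircase. The total rise is 624 mm.

4 identical blocks, each offset up and back from the previous — a staircase. Each step is 156 mm tall and there are 4 of them, so the total rise is 4 × 156 = 624 mm.


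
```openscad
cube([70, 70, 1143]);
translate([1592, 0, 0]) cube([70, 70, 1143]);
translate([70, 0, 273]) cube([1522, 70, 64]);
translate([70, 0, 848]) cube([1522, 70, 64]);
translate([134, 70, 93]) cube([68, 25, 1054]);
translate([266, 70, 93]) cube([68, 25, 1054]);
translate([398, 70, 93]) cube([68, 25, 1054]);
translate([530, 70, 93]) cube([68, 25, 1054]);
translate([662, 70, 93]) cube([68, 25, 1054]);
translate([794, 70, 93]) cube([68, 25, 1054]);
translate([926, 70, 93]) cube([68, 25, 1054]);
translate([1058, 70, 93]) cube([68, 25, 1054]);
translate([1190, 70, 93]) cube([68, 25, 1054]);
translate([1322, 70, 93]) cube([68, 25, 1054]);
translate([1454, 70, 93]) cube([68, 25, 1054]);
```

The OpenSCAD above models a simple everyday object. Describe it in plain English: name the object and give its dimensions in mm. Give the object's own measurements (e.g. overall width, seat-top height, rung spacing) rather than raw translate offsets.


A fence section. Two 70×70 mm posts, 1143 mm tall, stand on the floor with a clear span of 1522 mm between their inner faces. Two horizontal rails of 70×64 mm section span the gap between the posts with their undersides at z = 273 mm and z = 848 mm, flush with the posts' −y face. 11 pickets, each 68 mm wide, 25 mm thick and 1054 mm tall, are fixed to the +y face of the rails with their bottoms at z = 93 mm, spaced across the span with a 64 mm gap after the −x post and between neighbouring pickets, with 70 mm left before the +x post.


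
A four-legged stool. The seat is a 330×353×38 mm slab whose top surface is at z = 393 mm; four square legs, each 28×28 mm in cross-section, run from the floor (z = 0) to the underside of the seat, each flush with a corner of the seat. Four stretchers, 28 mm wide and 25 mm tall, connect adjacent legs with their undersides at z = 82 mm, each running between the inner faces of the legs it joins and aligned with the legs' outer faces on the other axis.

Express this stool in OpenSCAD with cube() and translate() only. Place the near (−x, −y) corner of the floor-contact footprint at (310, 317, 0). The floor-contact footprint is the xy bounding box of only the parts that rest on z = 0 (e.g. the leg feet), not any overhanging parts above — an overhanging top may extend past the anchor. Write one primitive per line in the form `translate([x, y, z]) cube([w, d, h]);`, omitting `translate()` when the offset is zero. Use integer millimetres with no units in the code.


translate([310, 317, 355]) cube([330, 353, 38]);
translate([310, 317, 0]) cube([28, 28, 355]);
translate([612, 317, 0]) cube([28, 28, 355]);
translate([310, 642, 0]) cube([28, 28, 355]);
translate([612, 642, 0]) cube([28, 28, 355]);
translate([338, 317, 82]) cube([274, 28, 25]);
translate([338, 642, 82]) cube([274, 28, 25]);
translate([310, 345, 82]) cube([28, 297, 25]);
translate([612, 345, 82]) cube([28, 297, 25]);


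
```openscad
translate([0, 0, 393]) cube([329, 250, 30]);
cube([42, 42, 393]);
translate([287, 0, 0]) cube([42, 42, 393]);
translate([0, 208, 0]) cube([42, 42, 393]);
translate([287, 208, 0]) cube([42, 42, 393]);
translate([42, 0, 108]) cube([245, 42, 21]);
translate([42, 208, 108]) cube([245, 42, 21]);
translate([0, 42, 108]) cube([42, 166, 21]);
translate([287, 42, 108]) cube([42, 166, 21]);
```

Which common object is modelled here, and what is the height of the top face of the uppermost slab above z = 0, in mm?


A stool. The seat height is 423 mm.

A 329×250×30 slab at z = 393 on four corner posts — a stool. The seat top is 393 + 30 = 423 mm.


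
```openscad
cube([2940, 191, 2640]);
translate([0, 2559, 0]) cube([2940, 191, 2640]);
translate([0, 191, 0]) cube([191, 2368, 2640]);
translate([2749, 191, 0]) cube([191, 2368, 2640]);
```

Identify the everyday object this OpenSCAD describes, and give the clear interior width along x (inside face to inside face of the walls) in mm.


A house (or room) frame. The interior width is 2558 mm.

Four 2640 mm walls enclosing a rectangle with no floor or roof — a room or house frame. Outside width is 2940 mm and wall thickness is 191 mm, so the interior width is 2940 − 2 × 191 = 2558 mm.


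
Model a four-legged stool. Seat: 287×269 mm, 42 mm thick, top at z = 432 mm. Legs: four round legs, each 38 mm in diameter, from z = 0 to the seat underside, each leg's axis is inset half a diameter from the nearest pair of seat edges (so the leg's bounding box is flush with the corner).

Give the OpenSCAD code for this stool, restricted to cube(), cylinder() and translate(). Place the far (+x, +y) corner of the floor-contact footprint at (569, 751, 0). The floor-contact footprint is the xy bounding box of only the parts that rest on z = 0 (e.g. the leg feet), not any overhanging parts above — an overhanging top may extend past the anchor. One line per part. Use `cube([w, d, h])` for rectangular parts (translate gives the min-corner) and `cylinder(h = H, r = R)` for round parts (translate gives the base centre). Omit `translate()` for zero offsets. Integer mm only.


translate([282, 482, 390]) cube([287, 269, 42]);
translate([301, 501, 0]) cylinder(h = 390, r = 19);
translate([550, 501, 0]) cylinder(h = 390, r = 19);
translate([301, 732, 0]) cylinder(h = 390, r = 19);
translate([550, 732, 0]) cylinder(h = 390, r = 19);


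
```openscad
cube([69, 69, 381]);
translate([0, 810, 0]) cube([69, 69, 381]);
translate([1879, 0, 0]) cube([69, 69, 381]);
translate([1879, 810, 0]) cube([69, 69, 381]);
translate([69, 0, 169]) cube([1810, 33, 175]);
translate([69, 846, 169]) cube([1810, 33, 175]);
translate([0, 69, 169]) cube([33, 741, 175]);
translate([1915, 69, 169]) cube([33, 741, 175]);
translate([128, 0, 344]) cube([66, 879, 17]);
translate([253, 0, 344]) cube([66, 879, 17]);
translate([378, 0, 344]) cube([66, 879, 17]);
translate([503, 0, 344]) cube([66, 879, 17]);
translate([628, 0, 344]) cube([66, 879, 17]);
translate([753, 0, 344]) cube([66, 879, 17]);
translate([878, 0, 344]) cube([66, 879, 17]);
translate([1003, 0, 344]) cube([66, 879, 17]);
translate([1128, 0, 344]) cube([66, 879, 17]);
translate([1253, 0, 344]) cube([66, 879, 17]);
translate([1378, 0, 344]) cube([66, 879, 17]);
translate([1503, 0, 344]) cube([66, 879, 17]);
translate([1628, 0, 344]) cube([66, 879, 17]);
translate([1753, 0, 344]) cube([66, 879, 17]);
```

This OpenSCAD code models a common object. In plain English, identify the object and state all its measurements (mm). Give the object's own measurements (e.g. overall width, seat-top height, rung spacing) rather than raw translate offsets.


A bed frame 1948 mm long (x) by 879 mm wide (y). Four 69×69 mm corner posts, 381 mm tall, at the corners of the footprint. Four rails of 33 mm thickness and 175 mm height run between adjacent posts with their undersides at z = 169 mm, their outer faces flush with the outside of the frame (the two x-running rails run between the posts' inner faces; the two y-running rails run between the posts' inner faces). 14 slats, each 66 mm wide (x) and 17 mm thick, lie across the top of the two x-running rails, running the full 879 mm width of the frame in y; along x they sit between the end posts with a 59 mm gap after the −x posts and between neighbouring slats, leaving 60 mm before the +x posts.


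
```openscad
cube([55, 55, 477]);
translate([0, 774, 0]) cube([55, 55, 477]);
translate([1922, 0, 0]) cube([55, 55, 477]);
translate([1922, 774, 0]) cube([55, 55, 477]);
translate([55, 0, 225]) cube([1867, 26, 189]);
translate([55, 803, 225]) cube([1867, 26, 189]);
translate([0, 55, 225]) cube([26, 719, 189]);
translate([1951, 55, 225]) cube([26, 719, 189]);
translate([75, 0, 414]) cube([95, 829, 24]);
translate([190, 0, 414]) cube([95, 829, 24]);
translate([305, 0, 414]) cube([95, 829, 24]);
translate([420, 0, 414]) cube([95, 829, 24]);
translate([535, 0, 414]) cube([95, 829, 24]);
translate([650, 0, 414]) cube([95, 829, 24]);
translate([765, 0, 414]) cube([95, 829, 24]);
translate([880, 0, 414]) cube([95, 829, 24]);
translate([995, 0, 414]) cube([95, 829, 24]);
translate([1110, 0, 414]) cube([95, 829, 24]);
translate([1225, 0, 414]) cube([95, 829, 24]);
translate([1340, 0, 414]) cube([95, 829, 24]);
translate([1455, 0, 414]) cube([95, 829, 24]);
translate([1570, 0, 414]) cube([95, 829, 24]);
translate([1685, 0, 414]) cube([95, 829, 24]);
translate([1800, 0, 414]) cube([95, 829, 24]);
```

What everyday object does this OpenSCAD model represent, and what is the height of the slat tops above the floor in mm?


A bed frame. The slat-top height is 438 mm.

Four posts, four rails, and a row of slats — a bed frame. Slats sit on the rails at z = 225 + 189 = 414; with slat thickness 24, the top is 438 mm.


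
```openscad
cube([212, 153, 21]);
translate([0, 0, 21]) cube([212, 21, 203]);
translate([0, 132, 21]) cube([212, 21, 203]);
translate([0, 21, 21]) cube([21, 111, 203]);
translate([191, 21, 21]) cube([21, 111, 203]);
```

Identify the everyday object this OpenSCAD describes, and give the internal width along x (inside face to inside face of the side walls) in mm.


An open box. The internal width is 170 mm.

A 212×153 base slab with four walls standing on it — an open box. The base is 212 mm wide and the walls are 21 mm thick, so the internal width is 212 − 2 × 21 = 170 mm.


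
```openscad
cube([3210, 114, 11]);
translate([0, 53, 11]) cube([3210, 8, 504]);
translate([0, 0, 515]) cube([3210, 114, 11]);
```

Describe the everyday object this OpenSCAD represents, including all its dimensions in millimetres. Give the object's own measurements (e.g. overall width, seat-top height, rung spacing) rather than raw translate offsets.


An I-beam lying along x, 3210 mm long. Overall section height 526 mm. Two flanges 114 mm wide (y) and 11 mm thick, one on the floor and one at the top; a web 8 mm thick runs between them, centred on the flange width.


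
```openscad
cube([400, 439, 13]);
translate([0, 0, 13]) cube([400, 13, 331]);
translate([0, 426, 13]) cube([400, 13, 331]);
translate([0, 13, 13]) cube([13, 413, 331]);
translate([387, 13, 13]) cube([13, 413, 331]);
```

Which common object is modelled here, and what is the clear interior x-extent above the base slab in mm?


An open box. The internal width is 374 mm.

A 400×439 base slab with four walls standing on it — an open box. The base is 400 mm wide and the walls are 13 mm thick, so the internal width is 400 − 2 × 13 = 374 mm.


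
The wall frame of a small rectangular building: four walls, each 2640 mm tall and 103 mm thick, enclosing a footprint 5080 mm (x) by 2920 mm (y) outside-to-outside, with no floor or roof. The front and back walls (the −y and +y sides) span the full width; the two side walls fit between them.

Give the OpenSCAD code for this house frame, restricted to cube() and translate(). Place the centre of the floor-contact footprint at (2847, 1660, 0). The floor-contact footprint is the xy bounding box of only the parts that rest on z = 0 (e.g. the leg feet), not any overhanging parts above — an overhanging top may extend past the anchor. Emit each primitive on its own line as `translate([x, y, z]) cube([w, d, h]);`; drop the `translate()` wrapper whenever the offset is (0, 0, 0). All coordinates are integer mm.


translate([307, 200, 0]) cube([5080, 103, 2640]);
translate([307, 3017, 0]) cube([5080, 103, 2640]);
translate([307, 303, 0]) cube([103, 2714, 2640]);
translate([5284, 303, 0]) cube([103, 2714, 2640]);


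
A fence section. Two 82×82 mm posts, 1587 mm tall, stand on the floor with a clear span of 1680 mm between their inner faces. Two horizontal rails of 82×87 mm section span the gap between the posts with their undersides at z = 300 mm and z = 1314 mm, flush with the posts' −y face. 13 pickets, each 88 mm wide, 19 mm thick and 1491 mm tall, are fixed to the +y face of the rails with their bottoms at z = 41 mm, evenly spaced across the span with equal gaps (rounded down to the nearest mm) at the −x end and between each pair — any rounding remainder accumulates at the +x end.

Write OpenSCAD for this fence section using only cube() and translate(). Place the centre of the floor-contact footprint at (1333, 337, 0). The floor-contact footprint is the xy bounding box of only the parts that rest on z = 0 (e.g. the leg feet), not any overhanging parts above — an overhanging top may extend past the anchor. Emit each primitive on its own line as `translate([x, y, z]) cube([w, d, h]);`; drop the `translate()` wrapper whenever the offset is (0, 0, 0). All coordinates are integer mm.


translate([411, 296, 0]) cube([82, 82, 1587]);
translate([2173, 296, 0]) cube([82, 82, 1587]);
translate([493, 296, 300]) cube([1680, 82, 87]);
translate([493, 296, 1314]) cube([1680, 82, 87]);
translate([531, 378, 41]) cube([88, 19, 1491]);
translate([657, 378, 41]) cube([88, 19, 1491]);
translate([783, 378, 41]) cube([88, 19, 1491]);
translate([909, 378, 41]) cube([88, 19, 1491]);
translate([1035, 378, 41]) cube([88, 19, 1491]);
translate([1161, 378, 41]) cube([88, 19, 1491]);
translate([1287, 378, 41]) cube([88, 19, 1491]);
translate([1413, 378, 41]) cube([88, 19, 1491]);
translate([1539, 378, 41]) cube([88, 19, 1491]);
translate([1665, 378, 41]) cube([88, 19, 1491]);
translate([1791, 378, 41]) cube([88, 19, 1491]);
translate([1917, 378, 41]) cube([88, 19, 1491]);
translate([2043, 378, 41]) cube([88, 19, 1491]);


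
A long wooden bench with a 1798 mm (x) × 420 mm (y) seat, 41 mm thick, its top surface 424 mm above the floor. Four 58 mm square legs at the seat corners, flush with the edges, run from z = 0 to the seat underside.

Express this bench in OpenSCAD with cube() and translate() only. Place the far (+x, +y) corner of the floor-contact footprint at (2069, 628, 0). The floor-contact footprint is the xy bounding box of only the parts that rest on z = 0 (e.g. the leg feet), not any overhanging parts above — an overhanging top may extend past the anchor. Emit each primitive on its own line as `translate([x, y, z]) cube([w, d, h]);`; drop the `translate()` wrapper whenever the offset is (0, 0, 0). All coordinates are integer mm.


translate([271, 208, 383]) cube([1798, 420, 41]);
translate([271, 208, 0]) cube([58, 58, 383]);
translate([271, 570, 0]) cube([58, 58, 383]);
translate([2011, 208, 0]) cube([58, 58, 383]);
translate([2011, 570, 0]) cube([58, 58, 383]);


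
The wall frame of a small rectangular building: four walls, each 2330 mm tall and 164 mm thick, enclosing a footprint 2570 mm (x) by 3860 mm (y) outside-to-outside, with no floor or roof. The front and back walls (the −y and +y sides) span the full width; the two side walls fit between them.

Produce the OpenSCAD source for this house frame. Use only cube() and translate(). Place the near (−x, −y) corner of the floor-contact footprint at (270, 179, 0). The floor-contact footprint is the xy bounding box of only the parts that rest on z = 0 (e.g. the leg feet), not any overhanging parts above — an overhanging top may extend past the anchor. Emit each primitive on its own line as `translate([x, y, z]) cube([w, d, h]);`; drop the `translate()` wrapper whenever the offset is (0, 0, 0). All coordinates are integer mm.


translate([270, 179, 0]) cube([2570, 164, 2330]);
translate([270, 3875, 0]) cube([2570, 164, 2330]);
translate([270, 343, 0]) cube([164, 3532, 2330]);
translate([2676, 343, 0]) cube([164, 3532, 2330]);


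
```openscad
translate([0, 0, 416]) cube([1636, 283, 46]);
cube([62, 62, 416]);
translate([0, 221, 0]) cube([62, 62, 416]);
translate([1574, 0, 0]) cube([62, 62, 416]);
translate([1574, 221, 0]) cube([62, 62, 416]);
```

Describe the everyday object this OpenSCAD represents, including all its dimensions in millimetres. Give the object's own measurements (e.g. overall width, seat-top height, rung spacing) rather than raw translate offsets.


A long wooden bench with a 1636 mm (x) × 283 mm (y) seat, 46 mm thick, its top surface 462 mm above the floor. Four 62 mm square legs at the seat corners, flush with the edges, run from z = 0 to the seat underside.


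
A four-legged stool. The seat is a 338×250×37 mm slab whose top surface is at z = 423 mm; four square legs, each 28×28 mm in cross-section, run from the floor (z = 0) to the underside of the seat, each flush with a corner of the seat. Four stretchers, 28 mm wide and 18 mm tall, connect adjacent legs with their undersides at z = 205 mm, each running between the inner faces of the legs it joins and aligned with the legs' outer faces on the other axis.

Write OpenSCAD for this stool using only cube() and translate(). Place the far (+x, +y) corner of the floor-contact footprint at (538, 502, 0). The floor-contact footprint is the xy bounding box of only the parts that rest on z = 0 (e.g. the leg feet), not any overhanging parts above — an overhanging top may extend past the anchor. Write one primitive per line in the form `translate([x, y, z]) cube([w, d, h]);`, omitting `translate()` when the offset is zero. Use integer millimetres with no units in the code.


// leg_h = 423 - 37 = 386
// stretcher span = 338 - 2*28 = 282
translate([200, 252, 386]) cube([338, 250, 37]);
translate([200, 252, 0]) cube([28, 28, 386]);
translate([510, 252, 0]) cube([28, 28, 386]);
translate([200, 474, 0]) cube([28, 28, 386]);
translate([510, 474, 0]) cube([28, 28, 386]);
translate([228, 252, 205]) cube([282, 28, 18]);
translate([228, 474, 205]) cube([282, 28, 18]);
translate([200, 280, 205]) cube([28, 194, 18]);
translate([510, 280, 205]) cube([28, 194, 18]);


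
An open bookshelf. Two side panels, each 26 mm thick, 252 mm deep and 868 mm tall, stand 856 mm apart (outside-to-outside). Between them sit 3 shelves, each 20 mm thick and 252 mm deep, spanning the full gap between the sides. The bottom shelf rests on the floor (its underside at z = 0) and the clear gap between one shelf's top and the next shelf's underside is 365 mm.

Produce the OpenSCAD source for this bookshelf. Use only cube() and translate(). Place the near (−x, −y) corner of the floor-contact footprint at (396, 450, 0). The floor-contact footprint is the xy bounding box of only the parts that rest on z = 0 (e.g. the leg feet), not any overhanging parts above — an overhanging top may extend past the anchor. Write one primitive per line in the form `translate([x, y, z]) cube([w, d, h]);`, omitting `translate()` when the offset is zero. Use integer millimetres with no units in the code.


translate([396, 450, 0]) cube([26, 252, 868]);
translate([1226, 450, 0]) cube([26, 252, 868]);
translate([422, 450, 0]) cube([804, 252, 20]);
translate([422, 450, 385]) cube([804, 252, 20]);
translate([422, 450, 770]) cube([804, 252, 20]);


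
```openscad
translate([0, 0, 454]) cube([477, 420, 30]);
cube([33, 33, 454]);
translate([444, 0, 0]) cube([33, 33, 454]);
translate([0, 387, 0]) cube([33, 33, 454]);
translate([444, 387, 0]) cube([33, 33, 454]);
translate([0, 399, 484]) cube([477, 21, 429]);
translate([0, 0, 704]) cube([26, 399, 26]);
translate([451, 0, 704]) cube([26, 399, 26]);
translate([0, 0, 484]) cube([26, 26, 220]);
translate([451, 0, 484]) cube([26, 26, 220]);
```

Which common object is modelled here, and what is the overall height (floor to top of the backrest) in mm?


A chair. The overall height is 913 mm.

A slab on four corner posts with a tall panel at the back — a chair. The seat slab sits at z = 454 with thickness 30, and the 429 mm backrest starts at the seat top, so the overall height is 454 + 30 + 429 = 913 mm.


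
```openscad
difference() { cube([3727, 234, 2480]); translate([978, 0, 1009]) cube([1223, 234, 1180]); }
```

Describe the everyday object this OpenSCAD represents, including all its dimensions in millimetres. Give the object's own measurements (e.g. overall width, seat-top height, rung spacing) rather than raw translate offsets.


A wall 3727 mm long (x), 234 mm thick (y), 2480 mm tall, with a rectangular window opening cut through it. The opening is 1223 mm wide and 1180 mm tall; its sill is at z = 1009 mm and its near (−x) edge is 978 mm from the wall's −x end. The opening passes through the full wall thickness.


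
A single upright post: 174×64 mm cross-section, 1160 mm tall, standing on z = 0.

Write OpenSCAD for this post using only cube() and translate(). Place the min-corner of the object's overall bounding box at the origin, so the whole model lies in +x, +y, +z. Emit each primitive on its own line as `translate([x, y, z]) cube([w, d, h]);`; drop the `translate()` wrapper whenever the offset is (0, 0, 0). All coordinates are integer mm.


cube([174, 64, 1160]);


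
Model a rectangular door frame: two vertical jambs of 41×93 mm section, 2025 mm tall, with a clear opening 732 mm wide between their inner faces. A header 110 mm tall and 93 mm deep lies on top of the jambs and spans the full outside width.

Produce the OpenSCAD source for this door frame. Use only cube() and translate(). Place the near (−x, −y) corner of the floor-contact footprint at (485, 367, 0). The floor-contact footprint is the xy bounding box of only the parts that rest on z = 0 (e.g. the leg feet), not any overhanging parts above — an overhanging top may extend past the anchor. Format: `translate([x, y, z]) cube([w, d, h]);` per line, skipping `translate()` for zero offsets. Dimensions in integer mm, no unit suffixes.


translate([485, 367, 0]) cube([41, 93, 2025]);
translate([1258, 367, 0]) cube([41, 93, 2025]);
translate([485, 367, 2025]) cube([814, 93, 110]);


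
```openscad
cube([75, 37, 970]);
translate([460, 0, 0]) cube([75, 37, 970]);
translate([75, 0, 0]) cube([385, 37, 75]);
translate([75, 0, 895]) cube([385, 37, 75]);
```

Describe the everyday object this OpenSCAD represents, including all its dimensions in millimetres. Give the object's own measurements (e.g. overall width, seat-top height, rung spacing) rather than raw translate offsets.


A rectangular picture frame lying in the x–z plane (depth along y). The opening is 385 mm wide (x) by 820 mm tall (z), surrounded by a border 75 mm wide on all four sides. The frame is 37 mm deep and is made of two full-height vertical stiles with two horizontal rails fitted between them.


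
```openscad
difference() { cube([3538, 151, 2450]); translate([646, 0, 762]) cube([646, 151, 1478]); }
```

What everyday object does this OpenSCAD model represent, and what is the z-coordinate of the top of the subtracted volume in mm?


A wall with a window opening. The window head height is 2240 mm.

A wall with a rectangular opening subtracted — a window. Sill at z = 762, opening 1478 mm tall, so the head is at 762 + 1478 = 2240 mm.


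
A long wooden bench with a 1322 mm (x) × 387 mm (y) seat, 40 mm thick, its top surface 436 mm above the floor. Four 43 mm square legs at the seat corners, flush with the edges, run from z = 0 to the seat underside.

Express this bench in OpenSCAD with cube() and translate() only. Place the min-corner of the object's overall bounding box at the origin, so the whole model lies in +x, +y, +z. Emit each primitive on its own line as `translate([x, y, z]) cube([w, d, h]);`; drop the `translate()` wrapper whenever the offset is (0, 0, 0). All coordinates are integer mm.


// leg_h = 436 − 40 = 396
translate([0, 0, 396]) cube([1322, 387, 40]);
cube([43, 43, 396]);
translate([0, 344, 0]) cube([43, 43, 396]);
translate([1279, 0, 0]) cube([43, 43, 396]);
translate([1279, 344, 0]) cube([43, 43, 396]);


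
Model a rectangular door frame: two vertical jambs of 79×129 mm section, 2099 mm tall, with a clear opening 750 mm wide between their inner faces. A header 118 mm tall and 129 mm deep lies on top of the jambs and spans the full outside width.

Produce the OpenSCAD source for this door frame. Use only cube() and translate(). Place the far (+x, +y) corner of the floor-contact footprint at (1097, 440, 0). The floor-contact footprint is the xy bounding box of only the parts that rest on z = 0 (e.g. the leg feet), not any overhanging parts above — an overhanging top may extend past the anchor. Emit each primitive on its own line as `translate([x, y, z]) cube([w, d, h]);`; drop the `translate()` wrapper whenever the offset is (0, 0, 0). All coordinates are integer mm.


translate([189, 311, 0]) cube([79, 129, 2099]);
translate([1018, 311, 0]) cube([79, 129, 2099]);
translate([189, 311, 2099]) cube([908, 129, 118]);


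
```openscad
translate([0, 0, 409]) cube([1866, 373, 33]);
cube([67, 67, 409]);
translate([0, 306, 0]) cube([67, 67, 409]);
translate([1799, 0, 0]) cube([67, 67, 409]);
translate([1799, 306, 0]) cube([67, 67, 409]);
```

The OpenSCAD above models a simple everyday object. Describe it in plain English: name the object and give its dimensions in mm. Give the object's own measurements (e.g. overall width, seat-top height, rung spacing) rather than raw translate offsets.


A long wooden bench with a 1866 mm (x) × 373 mm (y) seat, 33 mm thick, its top surface 442 mm above the floor. Four 67 mm square legs at the seat corners, flush with the edges, run from z = 0 to the seat underside.


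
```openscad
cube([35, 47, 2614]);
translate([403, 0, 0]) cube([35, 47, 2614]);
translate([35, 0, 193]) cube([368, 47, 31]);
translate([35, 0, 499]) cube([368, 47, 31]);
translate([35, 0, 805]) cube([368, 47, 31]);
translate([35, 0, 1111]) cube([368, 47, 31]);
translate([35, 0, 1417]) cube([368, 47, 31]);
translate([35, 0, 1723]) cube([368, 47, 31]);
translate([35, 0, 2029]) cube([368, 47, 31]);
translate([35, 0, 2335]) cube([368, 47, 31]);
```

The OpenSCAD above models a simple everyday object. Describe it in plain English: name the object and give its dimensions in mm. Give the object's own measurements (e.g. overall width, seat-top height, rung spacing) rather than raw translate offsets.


A straight ladder. Two 35×47 mm vertical rails, 2614 mm tall, stand 438 mm apart (outside-to-outside) with their front faces coplanar on the −y side. 8 rungs, each 47 mm deep and 31 mm tall, span between the inner faces of the rails, front faces flush with the rails. The lowest rung's underside is at z = 193 mm and rungs are spaced 306 mm apart (underside to underside).


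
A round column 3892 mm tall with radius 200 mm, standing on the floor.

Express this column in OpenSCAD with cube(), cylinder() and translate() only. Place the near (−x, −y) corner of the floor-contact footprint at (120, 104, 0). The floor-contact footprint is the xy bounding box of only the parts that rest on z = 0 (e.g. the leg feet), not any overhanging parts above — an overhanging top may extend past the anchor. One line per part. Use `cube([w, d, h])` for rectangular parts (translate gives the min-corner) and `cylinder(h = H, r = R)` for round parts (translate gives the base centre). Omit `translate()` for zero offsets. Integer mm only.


translate([320, 304, 0]) cylinder(h = 3892, r = 200);


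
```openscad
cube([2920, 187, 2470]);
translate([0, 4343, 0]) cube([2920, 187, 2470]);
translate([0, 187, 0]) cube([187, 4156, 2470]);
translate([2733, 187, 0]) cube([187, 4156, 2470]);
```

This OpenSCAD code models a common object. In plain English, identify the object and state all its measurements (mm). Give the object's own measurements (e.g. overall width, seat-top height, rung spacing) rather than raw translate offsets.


The wall frame of a small rectangular building: four walls, each 2470 mm tall and 187 mm thick, enclosing a footprint 2920 mm (x) by 4530 mm (y) outside-to-outside, with no floor or roof. The front and back walls (the −y and +y sides) span the full width; the two side walls fit between them.


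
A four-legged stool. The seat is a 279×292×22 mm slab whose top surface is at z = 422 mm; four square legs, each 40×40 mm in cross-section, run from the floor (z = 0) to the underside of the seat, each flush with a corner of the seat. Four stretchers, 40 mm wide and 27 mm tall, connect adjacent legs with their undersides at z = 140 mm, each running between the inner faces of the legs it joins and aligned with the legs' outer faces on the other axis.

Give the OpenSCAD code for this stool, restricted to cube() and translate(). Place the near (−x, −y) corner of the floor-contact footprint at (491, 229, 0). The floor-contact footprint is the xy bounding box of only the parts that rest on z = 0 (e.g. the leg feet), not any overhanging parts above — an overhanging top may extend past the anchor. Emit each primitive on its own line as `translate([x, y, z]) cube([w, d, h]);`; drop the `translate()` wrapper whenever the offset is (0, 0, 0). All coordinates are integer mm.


translate([491, 229, 400]) cube([279, 292, 22]);
translate([491, 229, 0]) cube([40, 40, 400]);
translate([730, 229, 0]) cube([40, 40, 400]);
translate([491, 481, 0]) cube([40, 40, 400]);
translate([730, 481, 0]) cube([40, 40, 400]);
translate([531, 229, 140]) cube([199, 40, 27]);
translate([531, 481, 140]) cube([199, 40, 27]);
translate([491, 269, 140]) cube([40, 212, 27]);
translate([730, 269, 140]) cube([40, 212, 27]);


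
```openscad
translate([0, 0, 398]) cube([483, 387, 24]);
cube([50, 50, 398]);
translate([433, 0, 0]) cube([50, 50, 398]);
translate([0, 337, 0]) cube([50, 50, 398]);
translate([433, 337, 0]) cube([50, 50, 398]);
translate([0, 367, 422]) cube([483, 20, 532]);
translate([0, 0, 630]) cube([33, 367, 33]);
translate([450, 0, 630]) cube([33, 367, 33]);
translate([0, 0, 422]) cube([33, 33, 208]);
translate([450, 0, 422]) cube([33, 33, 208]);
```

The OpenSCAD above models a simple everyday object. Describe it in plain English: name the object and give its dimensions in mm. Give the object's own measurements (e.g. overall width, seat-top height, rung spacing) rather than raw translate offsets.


A chair. The seat is a 483×387×24 mm slab with its top at z = 422 mm, on four 50×50 mm corner legs (flush with the seat edges, standing on z = 0). A flat backrest 20 mm thick, 532 mm tall, spans the full seat width and rises from the seat top along its +y edge, rear face flush with the rear of the seat. Two armrests of 33×33 mm section run along each side from the seat's front edge to the front of the backrest, top faces 241 mm above the seat top and outer faces flush with the seat's x-edges; a 33×33 mm post under the front of each armrest stands on the seat at the front corner.


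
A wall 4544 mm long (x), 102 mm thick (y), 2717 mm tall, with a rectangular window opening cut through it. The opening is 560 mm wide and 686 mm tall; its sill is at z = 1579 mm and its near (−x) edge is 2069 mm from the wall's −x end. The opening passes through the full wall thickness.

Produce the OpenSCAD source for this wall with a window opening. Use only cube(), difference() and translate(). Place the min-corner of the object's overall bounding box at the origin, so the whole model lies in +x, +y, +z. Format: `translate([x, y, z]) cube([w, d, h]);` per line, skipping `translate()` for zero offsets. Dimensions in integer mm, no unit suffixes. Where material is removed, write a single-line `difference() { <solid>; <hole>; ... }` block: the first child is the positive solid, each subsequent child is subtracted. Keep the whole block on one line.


difference() { cube([4544, 102, 2717]); translate([2069, 0, 1579]) cube([560, 102, 686]); }


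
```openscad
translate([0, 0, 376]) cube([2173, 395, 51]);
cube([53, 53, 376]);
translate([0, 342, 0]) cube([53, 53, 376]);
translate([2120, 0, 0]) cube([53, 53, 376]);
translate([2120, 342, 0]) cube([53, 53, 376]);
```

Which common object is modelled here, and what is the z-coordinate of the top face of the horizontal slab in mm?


A bench. The seat-top height is 427 mm.

A long slab on four corner posts — a bench. The slab sits at z = 376 with thickness 51, so the top is 376 + 51 = 427 mm.


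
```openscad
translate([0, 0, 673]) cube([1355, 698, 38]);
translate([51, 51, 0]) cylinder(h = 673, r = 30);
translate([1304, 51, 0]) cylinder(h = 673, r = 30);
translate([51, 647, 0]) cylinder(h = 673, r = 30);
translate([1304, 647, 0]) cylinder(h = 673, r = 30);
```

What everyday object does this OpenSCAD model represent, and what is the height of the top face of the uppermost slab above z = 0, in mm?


A table. The table height is 711 mm.

A 1355×698×38 slab sits at z = 673 on four Ø60 mm round legs — a table. The top surface is at 673 + 38 = 711 mm.


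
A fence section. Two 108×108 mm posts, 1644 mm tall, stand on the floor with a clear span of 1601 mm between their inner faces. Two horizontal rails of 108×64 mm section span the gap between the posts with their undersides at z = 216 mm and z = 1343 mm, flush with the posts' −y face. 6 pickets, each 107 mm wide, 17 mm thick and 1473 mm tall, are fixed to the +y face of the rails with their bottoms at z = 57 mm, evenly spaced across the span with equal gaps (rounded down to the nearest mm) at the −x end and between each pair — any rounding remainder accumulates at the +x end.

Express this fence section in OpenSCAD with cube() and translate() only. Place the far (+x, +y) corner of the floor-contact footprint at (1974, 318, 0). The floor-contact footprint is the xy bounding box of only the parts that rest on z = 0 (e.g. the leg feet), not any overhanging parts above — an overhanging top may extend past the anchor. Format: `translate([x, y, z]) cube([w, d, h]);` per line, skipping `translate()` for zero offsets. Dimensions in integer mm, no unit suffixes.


translate([157, 210, 0]) cube([108, 108, 1644]);
translate([1866, 210, 0]) cube([108, 108, 1644]);
translate([265, 210, 216]) cube([1601, 108, 64]);
translate([265, 210, 1343]) cube([1601, 108, 64]);
translate([402, 318, 57]) cube([107, 17, 1473]);
translate([646, 318, 57]) cube([107, 17, 1473]);
translate([890, 318, 57]) cube([107, 17, 1473]);
translate([1134, 318, 57]) cube([107, 17, 1473]);
translate([1378, 318, 57]) cube([107, 17, 1473]);
translate([1622, 318, 57]) cube([107, 17, 1473]);
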